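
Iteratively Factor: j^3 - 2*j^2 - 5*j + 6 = (j + 2)*(j^2 - 4*j + 3) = (j - 3)*(j + 2)*(j - 1)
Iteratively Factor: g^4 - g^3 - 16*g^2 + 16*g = (g - 1)*(g^3 - 16*g) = (g - 1)*(g + 4)*(g^2 - 4*g) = g*(g - 1)*(g + 4)*(g - 4)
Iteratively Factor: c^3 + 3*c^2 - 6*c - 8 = (c - 2)*(c^2 + 5*c + 4) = (c - 2)*(c + 4)*(c + 1)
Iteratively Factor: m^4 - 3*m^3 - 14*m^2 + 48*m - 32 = (m - 1)*(m^3 - 2*m^2 - 16*m + 32) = (m - 2)*(m - 1)*(m^2 - 16) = (m - 2)*(m - 1)*(m + 4)*(m - 4)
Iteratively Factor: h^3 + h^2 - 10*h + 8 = (h - 1)*(h^2 + 2*h - 8) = (h - 1)*(h + 4)*(h - 2)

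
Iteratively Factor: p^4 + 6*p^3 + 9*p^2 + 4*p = (p + 1)*(p^3 + 5*p^2 + 4*p) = p*(p + 1)*(p^2 + 5*p + 4) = p*(p + 1)*(p + 4)*(p + 1)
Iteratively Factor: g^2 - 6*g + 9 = (g - 3)*(g - 3)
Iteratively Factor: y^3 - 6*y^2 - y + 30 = (y + 2)*(y^2 - 8*y + 15) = (y - 5)*(y + 2)*(y - 3)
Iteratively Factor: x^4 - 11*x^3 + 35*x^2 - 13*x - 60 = (x - 5)*(x^3 - 6*x^2 + 5*x + 12) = (x - 5)*(x - 4)*(x^2 - 2*x - 3) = (x - 5)*(x - 4)*(x + 1)*(x - 3)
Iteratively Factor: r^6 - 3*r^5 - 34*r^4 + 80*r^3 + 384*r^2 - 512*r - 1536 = (r - 4)*(r^5 + r^4 - 30*r^3 - 40*r^2 + 224*r + 384) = (r - 4)^2*(r^4 + 5*r^3 - 10*r^2 - 80*r - 96) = (r - 4)^2*(r + 3)*(r^3 + 2*r^2 - 16*r - 32) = (r - 4)^3*(r + 3)*(r^2 + 6*r + 8) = (r - 4)^3*(r + 3)*(r + 4)*(r + 2)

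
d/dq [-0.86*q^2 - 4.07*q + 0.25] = -1.72*q - 4.07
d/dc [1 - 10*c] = -10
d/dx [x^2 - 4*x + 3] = 2*x - 4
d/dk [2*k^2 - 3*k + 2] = 4*k - 3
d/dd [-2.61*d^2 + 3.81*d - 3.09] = 3.81 - 5.22*d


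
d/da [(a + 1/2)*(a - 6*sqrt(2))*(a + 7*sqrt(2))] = 3*a^2 + a + 2*sqrt(2)*a - 84 + sqrt(2)/2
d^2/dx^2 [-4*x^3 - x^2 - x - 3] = -24*x - 2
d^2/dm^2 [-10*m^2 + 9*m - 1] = -20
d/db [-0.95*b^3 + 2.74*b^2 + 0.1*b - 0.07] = -2.85*b^2 + 5.48*b + 0.1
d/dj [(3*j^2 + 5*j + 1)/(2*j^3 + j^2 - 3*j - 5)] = 2*(-3*j^4 - 10*j^3 - 10*j^2 - 16*j - 11)/(4*j^6 + 4*j^5 - 11*j^4 - 26*j^3 - j^2 + 30*j + 25)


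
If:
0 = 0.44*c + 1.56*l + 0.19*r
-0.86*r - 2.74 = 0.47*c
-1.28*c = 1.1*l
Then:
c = -0.41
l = 0.48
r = -2.96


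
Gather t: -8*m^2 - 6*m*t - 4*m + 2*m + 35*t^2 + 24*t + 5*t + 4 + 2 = -8*m^2 - 2*m + 35*t^2 + t*(29 - 6*m) + 6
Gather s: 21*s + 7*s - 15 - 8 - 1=28*s - 24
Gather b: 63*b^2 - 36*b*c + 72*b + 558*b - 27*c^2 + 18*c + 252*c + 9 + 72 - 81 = 63*b^2 + b*(630 - 36*c) - 27*c^2 + 270*c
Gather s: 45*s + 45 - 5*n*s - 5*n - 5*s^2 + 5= -5*n - 5*s^2 + s*(45 - 5*n) + 50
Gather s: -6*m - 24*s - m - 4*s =-7*m - 28*s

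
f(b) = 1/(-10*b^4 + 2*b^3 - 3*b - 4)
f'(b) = (40*b^3 - 6*b^2 + 3)/(-10*b^4 + 2*b^3 - 3*b - 4)^2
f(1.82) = -0.01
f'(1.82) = 0.02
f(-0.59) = -0.26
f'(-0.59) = -0.49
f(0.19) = -0.22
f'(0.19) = 0.15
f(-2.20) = -0.00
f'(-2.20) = -0.01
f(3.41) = -0.00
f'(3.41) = 0.00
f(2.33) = -0.00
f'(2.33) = 0.01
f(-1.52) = -0.02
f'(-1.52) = -0.04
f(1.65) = -0.01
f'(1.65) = 0.03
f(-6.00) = 0.00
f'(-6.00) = 0.00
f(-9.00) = 0.00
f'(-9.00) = 0.00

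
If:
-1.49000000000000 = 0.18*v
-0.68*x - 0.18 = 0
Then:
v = -8.28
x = -0.26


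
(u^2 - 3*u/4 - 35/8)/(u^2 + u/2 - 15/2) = (u + 7/4)/(u + 3)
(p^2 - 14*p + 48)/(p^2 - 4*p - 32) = (p - 6)/(p + 4)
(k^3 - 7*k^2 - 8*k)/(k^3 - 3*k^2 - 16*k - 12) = k*(k - 8)/(k^2 - 4*k - 12)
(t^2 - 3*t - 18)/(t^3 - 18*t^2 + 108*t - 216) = (t + 3)/(t^2 - 12*t + 36)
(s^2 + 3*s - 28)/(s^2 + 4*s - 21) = (s - 4)/(s - 3)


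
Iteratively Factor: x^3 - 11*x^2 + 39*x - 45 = (x - 5)*(x^2 - 6*x + 9) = (x - 5)*(x - 3)*(x - 3)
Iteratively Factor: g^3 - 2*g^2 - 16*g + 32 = (g - 2)*(g^2 - 16) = (g - 4)*(g - 2)*(g + 4)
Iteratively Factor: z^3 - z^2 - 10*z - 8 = (z + 1)*(z^2 - 2*z - 8) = (z - 4)*(z + 1)*(z + 2)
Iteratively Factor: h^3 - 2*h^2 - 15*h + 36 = (h + 4)*(h^2 - 6*h + 9) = (h - 3)*(h + 4)*(h - 3)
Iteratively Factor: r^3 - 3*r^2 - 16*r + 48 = (r + 4)*(r^2 - 7*r + 12) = (r - 3)*(r + 4)*(r - 4)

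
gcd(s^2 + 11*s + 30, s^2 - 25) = s + 5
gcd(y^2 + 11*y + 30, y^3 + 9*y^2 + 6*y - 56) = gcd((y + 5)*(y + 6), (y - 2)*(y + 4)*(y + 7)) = 1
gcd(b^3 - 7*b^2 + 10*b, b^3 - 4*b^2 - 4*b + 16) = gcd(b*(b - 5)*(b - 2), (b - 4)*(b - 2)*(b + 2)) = b - 2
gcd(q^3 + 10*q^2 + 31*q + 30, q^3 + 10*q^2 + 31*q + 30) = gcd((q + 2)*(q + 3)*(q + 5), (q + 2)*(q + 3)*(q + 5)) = q^3 + 10*q^2 + 31*q + 30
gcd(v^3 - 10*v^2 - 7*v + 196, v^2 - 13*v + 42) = v - 7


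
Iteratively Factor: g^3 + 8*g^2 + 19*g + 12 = (g + 4)*(g^2 + 4*g + 3) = (g + 1)*(g + 4)*(g + 3)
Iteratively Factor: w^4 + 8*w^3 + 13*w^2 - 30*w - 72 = (w + 3)*(w^3 + 5*w^2 - 2*w - 24) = (w + 3)*(w + 4)*(w^2 + w - 6) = (w + 3)^2*(w + 4)*(w - 2)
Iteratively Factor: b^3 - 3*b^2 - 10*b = (b + 2)*(b^2 - 5*b) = b*(b + 2)*(b - 5)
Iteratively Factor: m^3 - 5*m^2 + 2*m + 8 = (m + 1)*(m^2 - 6*m + 8) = (m - 4)*(m + 1)*(m - 2)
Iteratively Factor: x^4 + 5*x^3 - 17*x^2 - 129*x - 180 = (x + 3)*(x^3 + 2*x^2 - 23*x - 60) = (x + 3)*(x + 4)*(x^2 - 2*x - 15) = (x + 3)^2*(x + 4)*(x - 5)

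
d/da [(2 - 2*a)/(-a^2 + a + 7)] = 2*(a^2 - a - (a - 1)*(2*a - 1) - 7)/(-a^2 + a + 7)^2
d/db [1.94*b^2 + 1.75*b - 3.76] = 3.88*b + 1.75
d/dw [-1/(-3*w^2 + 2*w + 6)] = 2*(1 - 3*w)/(-3*w^2 + 2*w + 6)^2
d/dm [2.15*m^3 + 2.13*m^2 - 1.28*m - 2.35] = 6.45*m^2 + 4.26*m - 1.28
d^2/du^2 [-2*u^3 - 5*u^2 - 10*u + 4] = -12*u - 10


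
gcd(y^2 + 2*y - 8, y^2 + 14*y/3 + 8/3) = y + 4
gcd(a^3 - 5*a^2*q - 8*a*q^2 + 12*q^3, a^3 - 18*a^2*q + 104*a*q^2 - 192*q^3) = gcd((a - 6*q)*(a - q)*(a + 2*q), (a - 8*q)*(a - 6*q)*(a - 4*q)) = -a + 6*q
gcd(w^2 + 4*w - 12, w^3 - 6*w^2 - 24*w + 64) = w - 2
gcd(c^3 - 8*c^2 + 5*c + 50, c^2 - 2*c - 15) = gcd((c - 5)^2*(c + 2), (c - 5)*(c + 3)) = c - 5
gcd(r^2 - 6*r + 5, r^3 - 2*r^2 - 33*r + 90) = r - 5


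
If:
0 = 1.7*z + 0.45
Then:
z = -0.26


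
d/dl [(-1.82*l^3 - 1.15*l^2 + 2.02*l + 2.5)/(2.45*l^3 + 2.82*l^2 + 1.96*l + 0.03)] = (-2.3149*l^4 - 17.0324*l^3 - 26.4892*l^2 - 14.169*l - 4.8394)/(6.0025*l^6 + 13.818*l^5 + 17.5564*l^4 + 11.2014*l^3 + 4.0108*l^2 + 0.1176*l + 0.0009)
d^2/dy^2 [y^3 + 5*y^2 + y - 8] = 6*y + 10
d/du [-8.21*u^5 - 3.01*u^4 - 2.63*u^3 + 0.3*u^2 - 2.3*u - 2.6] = -41.05*u^4 - 12.04*u^3 - 7.89*u^2 + 0.6*u - 2.3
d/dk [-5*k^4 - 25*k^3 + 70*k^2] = 5*k*(-4*k^2 - 15*k + 28)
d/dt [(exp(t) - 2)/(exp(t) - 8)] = -6*exp(t)/(exp(t) - 8)^2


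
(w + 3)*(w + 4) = w^2 + 7*w + 12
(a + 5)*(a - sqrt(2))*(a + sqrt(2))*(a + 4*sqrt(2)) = a^4 + 5*a^3 + 4*sqrt(2)*a^3 - 2*a^2 + 20*sqrt(2)*a^2 - 8*sqrt(2)*a - 10*a - 40*sqrt(2)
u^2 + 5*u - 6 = (u - 1)*(u + 6)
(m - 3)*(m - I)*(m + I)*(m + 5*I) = m^4 - 3*m^3 + 5*I*m^3 + m^2 - 15*I*m^2 - 3*m + 5*I*m - 15*I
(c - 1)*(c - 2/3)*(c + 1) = c^3 - 2*c^2/3 - c + 2/3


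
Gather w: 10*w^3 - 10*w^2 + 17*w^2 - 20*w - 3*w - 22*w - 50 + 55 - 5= 10*w^3 + 7*w^2 - 45*w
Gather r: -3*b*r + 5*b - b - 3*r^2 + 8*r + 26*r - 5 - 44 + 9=4*b - 3*r^2 + r*(34 - 3*b) - 40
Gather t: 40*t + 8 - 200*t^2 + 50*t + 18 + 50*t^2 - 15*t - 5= -150*t^2 + 75*t + 21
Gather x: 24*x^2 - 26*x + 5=24*x^2 - 26*x + 5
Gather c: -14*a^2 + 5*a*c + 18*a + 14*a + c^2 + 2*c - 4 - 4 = -14*a^2 + 32*a + c^2 + c*(5*a + 2) - 8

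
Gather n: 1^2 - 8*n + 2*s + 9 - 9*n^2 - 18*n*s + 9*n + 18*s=-9*n^2 + n*(1 - 18*s) + 20*s + 10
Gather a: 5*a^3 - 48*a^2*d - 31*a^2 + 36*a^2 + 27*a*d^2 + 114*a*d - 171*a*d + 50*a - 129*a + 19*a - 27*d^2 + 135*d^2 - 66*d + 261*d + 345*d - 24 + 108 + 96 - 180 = 5*a^3 + a^2*(5 - 48*d) + a*(27*d^2 - 57*d - 60) + 108*d^2 + 540*d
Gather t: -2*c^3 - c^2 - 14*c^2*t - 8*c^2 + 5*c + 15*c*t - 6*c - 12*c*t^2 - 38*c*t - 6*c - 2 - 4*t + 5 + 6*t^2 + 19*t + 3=-2*c^3 - 9*c^2 - 7*c + t^2*(6 - 12*c) + t*(-14*c^2 - 23*c + 15) + 6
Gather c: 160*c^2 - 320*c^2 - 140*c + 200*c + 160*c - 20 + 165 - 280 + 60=-160*c^2 + 220*c - 75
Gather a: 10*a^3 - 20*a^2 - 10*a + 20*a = 10*a^3 - 20*a^2 + 10*a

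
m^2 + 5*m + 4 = (m + 1)*(m + 4)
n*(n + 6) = n^2 + 6*n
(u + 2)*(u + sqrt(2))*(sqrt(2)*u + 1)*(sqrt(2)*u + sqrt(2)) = 2*u^4 + 3*sqrt(2)*u^3 + 6*u^3 + 6*u^2 + 9*sqrt(2)*u^2 + 6*u + 6*sqrt(2)*u + 4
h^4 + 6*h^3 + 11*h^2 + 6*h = h*(h + 1)*(h + 2)*(h + 3)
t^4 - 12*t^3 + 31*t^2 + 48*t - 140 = (t - 7)*(t - 5)*(t - 2)*(t + 2)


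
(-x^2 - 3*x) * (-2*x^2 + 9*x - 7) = 2*x^4 - 3*x^3 - 20*x^2 + 21*x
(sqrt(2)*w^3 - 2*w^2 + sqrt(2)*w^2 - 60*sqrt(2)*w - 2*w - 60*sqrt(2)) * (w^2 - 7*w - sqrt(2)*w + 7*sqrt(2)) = sqrt(2)*w^5 - 6*sqrt(2)*w^4 - 4*w^4 - 65*sqrt(2)*w^3 + 24*w^3 + 148*w^2 + 348*sqrt(2)*w^2 - 720*w + 406*sqrt(2)*w - 840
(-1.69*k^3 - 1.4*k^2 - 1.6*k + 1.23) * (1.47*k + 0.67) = -2.4843*k^4 - 3.1903*k^3 - 3.29*k^2 + 0.7361*k + 0.8241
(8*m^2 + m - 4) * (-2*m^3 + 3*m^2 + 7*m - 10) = -16*m^5 + 22*m^4 + 67*m^3 - 85*m^2 - 38*m + 40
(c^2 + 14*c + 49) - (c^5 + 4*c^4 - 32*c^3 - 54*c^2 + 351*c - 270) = -c^5 - 4*c^4 + 32*c^3 + 55*c^2 - 337*c + 319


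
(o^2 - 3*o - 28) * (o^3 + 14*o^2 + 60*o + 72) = o^5 + 11*o^4 - 10*o^3 - 500*o^2 - 1896*o - 2016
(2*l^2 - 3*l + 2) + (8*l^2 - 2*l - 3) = 10*l^2 - 5*l - 1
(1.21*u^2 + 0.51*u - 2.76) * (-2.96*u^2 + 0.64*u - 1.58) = -3.5816*u^4 - 0.7352*u^3 + 6.5842*u^2 - 2.5722*u + 4.3608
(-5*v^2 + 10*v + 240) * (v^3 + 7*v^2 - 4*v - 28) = -5*v^5 - 25*v^4 + 330*v^3 + 1780*v^2 - 1240*v - 6720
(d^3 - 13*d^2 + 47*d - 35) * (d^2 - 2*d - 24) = d^5 - 15*d^4 + 49*d^3 + 183*d^2 - 1058*d + 840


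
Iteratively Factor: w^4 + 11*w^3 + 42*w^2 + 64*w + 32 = (w + 1)*(w^3 + 10*w^2 + 32*w + 32) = (w + 1)*(w + 2)*(w^2 + 8*w + 16) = (w + 1)*(w + 2)*(w + 4)*(w + 4)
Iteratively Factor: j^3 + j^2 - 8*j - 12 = (j + 2)*(j^2 - j - 6) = (j - 3)*(j + 2)*(j + 2)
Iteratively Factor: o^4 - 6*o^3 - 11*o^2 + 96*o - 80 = (o - 4)*(o^3 - 2*o^2 - 19*o + 20) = (o - 4)*(o + 4)*(o^2 - 6*o + 5) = (o - 4)*(o - 1)*(o + 4)*(o - 5)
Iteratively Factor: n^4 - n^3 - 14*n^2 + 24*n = (n - 2)*(n^3 + n^2 - 12*n) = (n - 2)*(n + 4)*(n^2 - 3*n) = (n - 3)*(n - 2)*(n + 4)*(n)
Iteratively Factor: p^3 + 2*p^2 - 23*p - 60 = (p + 4)*(p^2 - 2*p - 15) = (p + 3)*(p + 4)*(p - 5)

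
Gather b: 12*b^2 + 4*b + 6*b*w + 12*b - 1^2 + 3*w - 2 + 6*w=12*b^2 + b*(6*w + 16) + 9*w - 3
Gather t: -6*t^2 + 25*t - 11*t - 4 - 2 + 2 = -6*t^2 + 14*t - 4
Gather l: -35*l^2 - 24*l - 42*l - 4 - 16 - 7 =-35*l^2 - 66*l - 27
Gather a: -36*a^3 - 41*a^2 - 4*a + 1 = -36*a^3 - 41*a^2 - 4*a + 1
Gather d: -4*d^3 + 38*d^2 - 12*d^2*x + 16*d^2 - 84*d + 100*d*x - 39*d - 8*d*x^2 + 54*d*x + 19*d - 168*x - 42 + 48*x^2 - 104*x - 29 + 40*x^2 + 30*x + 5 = -4*d^3 + d^2*(54 - 12*x) + d*(-8*x^2 + 154*x - 104) + 88*x^2 - 242*x - 66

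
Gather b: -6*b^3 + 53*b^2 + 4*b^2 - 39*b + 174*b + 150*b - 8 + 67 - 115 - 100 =-6*b^3 + 57*b^2 + 285*b - 156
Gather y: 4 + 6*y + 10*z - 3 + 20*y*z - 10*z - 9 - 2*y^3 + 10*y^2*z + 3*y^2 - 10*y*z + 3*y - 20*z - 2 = -2*y^3 + y^2*(10*z + 3) + y*(10*z + 9) - 20*z - 10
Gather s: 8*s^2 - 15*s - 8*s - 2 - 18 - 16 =8*s^2 - 23*s - 36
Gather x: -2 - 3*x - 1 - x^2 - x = -x^2 - 4*x - 3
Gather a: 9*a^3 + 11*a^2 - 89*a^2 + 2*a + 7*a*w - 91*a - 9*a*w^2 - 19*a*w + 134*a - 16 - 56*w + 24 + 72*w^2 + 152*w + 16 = 9*a^3 - 78*a^2 + a*(-9*w^2 - 12*w + 45) + 72*w^2 + 96*w + 24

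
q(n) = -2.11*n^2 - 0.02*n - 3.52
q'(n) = -4.22*n - 0.02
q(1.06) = -5.91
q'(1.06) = -4.49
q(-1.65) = -9.23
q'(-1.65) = 6.94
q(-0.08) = -3.53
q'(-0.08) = 0.32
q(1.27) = -6.95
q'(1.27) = -5.38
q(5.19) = -60.46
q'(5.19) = -21.92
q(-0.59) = -4.24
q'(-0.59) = 2.47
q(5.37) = -64.47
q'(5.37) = -22.68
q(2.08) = -12.69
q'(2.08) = -8.80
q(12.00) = -307.60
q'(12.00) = -50.66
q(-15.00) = -477.97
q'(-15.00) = 63.28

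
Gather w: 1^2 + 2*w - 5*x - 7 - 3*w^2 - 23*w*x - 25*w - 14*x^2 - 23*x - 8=-3*w^2 + w*(-23*x - 23) - 14*x^2 - 28*x - 14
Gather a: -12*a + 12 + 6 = 18 - 12*a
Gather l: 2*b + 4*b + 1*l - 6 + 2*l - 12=6*b + 3*l - 18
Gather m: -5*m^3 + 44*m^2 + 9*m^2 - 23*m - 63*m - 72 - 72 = -5*m^3 + 53*m^2 - 86*m - 144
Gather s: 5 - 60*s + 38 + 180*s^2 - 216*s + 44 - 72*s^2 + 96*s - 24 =108*s^2 - 180*s + 63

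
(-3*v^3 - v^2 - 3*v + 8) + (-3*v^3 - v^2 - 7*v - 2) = -6*v^3 - 2*v^2 - 10*v + 6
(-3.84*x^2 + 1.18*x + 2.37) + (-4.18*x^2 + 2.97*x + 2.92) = -8.02*x^2 + 4.15*x + 5.29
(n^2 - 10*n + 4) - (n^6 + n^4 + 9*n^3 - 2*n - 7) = -n^6 - n^4 - 9*n^3 + n^2 - 8*n + 11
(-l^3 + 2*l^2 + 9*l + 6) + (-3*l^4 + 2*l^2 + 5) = -3*l^4 - l^3 + 4*l^2 + 9*l + 11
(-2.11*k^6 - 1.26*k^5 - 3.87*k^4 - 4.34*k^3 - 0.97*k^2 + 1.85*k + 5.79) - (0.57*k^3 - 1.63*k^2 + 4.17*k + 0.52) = -2.11*k^6 - 1.26*k^5 - 3.87*k^4 - 4.91*k^3 + 0.66*k^2 - 2.32*k + 5.27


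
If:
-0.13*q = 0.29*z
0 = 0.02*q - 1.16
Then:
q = 58.00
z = -26.00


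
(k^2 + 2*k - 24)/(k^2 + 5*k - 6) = (k - 4)/(k - 1)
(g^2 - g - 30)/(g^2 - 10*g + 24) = (g + 5)/(g - 4)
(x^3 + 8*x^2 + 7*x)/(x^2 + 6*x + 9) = x*(x^2 + 8*x + 7)/(x^2 + 6*x + 9)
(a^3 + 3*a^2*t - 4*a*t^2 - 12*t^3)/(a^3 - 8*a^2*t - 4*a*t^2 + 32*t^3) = (-a - 3*t)/(-a + 8*t)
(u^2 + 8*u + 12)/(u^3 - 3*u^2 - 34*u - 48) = (u + 6)/(u^2 - 5*u - 24)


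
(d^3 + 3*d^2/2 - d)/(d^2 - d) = (d^2 + 3*d/2 - 1)/(d - 1)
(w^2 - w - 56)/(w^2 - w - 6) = (-w^2 + w + 56)/(-w^2 + w + 6)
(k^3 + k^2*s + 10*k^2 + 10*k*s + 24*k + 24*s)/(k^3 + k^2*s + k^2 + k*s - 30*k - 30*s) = (k + 4)/(k - 5)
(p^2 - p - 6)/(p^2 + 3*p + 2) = (p - 3)/(p + 1)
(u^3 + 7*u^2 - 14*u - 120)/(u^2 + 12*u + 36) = (u^2 + u - 20)/(u + 6)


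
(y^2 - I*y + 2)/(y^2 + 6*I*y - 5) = (y - 2*I)/(y + 5*I)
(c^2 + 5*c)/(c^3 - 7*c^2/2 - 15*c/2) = 2*(c + 5)/(2*c^2 - 7*c - 15)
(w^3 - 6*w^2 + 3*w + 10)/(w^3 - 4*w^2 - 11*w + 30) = (w + 1)/(w + 3)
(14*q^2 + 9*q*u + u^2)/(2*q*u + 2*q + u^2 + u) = (7*q + u)/(u + 1)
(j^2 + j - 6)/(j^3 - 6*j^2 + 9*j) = (j^2 + j - 6)/(j*(j^2 - 6*j + 9))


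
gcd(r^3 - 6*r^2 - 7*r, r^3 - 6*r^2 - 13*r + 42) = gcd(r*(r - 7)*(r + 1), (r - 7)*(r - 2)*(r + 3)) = r - 7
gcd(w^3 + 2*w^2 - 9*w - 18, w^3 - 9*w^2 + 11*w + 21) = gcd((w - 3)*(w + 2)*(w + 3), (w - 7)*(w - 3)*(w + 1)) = w - 3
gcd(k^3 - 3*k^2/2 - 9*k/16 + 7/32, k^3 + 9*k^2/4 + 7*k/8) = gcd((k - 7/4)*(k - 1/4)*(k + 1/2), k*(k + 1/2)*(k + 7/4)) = k + 1/2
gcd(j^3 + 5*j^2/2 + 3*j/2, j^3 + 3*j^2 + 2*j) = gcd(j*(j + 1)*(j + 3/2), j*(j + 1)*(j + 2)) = j^2 + j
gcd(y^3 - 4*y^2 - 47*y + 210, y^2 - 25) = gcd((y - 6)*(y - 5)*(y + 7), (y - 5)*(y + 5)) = y - 5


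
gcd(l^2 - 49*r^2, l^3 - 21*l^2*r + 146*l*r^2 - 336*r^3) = -l + 7*r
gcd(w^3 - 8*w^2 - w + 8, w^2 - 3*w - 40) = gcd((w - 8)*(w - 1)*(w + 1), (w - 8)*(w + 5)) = w - 8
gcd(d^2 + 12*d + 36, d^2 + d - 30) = d + 6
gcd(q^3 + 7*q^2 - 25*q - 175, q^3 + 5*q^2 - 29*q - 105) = q^2 + 2*q - 35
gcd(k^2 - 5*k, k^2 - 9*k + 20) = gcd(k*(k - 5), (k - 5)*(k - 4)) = k - 5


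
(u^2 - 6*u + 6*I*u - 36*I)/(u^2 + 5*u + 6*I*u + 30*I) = (u - 6)/(u + 5)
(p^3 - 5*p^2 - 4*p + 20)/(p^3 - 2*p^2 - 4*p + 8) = (p - 5)/(p - 2)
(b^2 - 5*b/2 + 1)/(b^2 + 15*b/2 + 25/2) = (2*b^2 - 5*b + 2)/(2*b^2 + 15*b + 25)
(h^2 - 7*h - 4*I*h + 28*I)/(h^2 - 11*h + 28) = (h - 4*I)/(h - 4)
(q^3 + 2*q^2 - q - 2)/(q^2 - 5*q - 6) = (q^2 + q - 2)/(q - 6)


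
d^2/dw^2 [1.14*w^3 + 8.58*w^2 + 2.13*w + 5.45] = 6.84*w + 17.16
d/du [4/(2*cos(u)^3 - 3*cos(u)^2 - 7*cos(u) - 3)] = 16*(6*cos(u)^2 - 6*cos(u) - 7)*sin(u)/(11*cos(u) + 3*cos(2*u) - cos(3*u) + 9)^2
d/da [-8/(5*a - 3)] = 40/(5*a - 3)^2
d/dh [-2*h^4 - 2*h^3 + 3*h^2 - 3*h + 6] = -8*h^3 - 6*h^2 + 6*h - 3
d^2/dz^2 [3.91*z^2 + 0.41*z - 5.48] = 7.82000000000000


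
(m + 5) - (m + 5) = 0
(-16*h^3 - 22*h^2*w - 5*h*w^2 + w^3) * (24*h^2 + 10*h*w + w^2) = -384*h^5 - 688*h^4*w - 356*h^3*w^2 - 48*h^2*w^3 + 5*h*w^4 + w^5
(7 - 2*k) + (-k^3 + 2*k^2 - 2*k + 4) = -k^3 + 2*k^2 - 4*k + 11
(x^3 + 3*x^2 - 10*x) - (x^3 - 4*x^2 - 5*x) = 7*x^2 - 5*x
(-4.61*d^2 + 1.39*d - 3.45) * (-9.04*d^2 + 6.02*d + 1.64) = 41.6744*d^4 - 40.3178*d^3 + 31.9954*d^2 - 18.4894*d - 5.658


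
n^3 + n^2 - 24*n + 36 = (n - 3)*(n - 2)*(n + 6)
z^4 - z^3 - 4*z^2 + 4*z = z*(z - 2)*(z - 1)*(z + 2)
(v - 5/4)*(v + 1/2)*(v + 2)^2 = v^4 + 13*v^3/4 + 3*v^2/8 - 11*v/2 - 5/2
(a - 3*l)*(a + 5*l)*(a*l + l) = a^3*l + 2*a^2*l^2 + a^2*l - 15*a*l^3 + 2*a*l^2 - 15*l^3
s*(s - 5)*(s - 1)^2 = s^4 - 7*s^3 + 11*s^2 - 5*s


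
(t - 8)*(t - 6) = t^2 - 14*t + 48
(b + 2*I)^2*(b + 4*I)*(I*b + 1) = I*b^4 - 7*b^3 - 12*I*b^2 - 4*b - 16*I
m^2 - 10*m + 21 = (m - 7)*(m - 3)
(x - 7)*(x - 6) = x^2 - 13*x + 42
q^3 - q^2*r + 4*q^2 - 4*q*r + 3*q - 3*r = (q + 1)*(q + 3)*(q - r)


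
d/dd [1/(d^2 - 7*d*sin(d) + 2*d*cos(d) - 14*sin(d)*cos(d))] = (2*d*sin(d) + 7*d*cos(d) - 2*d + 7*sin(d) - 2*cos(d) + 14*cos(2*d))/((d - 7*sin(d))^2*(d + 2*cos(d))^2)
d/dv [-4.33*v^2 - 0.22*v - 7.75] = -8.66*v - 0.22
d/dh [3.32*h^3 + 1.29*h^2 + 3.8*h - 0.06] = 9.96*h^2 + 2.58*h + 3.8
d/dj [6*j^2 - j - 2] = 12*j - 1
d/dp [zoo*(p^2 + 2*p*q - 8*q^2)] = zoo*(p + q)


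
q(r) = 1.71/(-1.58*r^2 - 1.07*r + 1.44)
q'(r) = 1.71*(3.16*r + 1.07)/(-1.58*r^2 - 1.07*r + 1.44)^2 = (5.4036*r + 1.8297)/(1.58*r^2 + 1.07*r - 1.44)^2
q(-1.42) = -7.55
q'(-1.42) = -113.89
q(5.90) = -0.03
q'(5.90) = 0.01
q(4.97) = -0.04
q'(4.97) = 0.02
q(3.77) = -0.07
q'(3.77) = 0.04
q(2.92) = -0.11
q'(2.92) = 0.08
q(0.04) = 1.23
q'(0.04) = 1.05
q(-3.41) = -0.13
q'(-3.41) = -0.09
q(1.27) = -0.69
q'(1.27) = 1.43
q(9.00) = -0.01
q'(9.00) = 0.00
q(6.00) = -0.03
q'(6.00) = 0.01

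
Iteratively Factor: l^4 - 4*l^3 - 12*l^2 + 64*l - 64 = (l + 4)*(l^3 - 8*l^2 + 20*l - 16) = (l - 2)*(l + 4)*(l^2 - 6*l + 8) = (l - 4)*(l - 2)*(l + 4)*(l - 2)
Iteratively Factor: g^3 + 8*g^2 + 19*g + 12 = (g + 4)*(g^2 + 4*g + 3) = (g + 1)*(g + 4)*(g + 3)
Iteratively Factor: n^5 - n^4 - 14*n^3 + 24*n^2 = (n - 2)*(n^4 + n^3 - 12*n^2) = (n - 3)*(n - 2)*(n^3 + 4*n^2) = (n - 3)*(n - 2)*(n + 4)*(n^2) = n*(n - 3)*(n - 2)*(n + 4)*(n)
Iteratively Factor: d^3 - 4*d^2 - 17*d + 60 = (d - 3)*(d^2 - d - 20) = (d - 3)*(d + 4)*(d - 5)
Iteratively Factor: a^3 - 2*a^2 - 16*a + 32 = (a + 4)*(a^2 - 6*a + 8) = (a - 4)*(a + 4)*(a - 2)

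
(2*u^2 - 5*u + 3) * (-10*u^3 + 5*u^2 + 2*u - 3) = -20*u^5 + 60*u^4 - 51*u^3 - u^2 + 21*u - 9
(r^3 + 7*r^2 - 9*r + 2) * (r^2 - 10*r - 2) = r^5 - 3*r^4 - 81*r^3 + 78*r^2 - 2*r - 4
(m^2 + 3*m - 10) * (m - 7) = m^3 - 4*m^2 - 31*m + 70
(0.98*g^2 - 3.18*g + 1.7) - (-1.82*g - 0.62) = 0.98*g^2 - 1.36*g + 2.32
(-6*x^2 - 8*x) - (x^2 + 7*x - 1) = -7*x^2 - 15*x + 1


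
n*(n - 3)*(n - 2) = n^3 - 5*n^2 + 6*n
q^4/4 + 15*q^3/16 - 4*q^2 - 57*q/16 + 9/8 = (q/4 + 1/4)*(q - 3)*(q - 1/4)*(q + 6)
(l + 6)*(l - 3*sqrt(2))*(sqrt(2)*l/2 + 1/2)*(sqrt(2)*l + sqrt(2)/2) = l^4 - 5*sqrt(2)*l^3/2 + 13*l^3/2 - 65*sqrt(2)*l^2/4 - 39*l/2 - 15*sqrt(2)*l/2 - 9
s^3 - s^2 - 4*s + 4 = (s - 2)*(s - 1)*(s + 2)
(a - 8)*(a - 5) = a^2 - 13*a + 40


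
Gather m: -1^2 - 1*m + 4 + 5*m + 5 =4*m + 8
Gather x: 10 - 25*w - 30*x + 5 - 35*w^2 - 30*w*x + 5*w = -35*w^2 - 20*w + x*(-30*w - 30) + 15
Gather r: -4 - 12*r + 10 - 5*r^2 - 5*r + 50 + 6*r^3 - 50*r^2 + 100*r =6*r^3 - 55*r^2 + 83*r + 56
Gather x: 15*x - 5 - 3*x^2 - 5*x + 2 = -3*x^2 + 10*x - 3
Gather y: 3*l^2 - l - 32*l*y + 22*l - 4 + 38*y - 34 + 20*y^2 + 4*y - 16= 3*l^2 + 21*l + 20*y^2 + y*(42 - 32*l) - 54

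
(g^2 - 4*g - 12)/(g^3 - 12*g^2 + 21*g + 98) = (g - 6)/(g^2 - 14*g + 49)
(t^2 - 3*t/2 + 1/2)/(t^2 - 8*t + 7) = (t - 1/2)/(t - 7)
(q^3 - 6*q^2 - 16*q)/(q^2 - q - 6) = q*(q - 8)/(q - 3)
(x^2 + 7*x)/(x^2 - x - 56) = x/(x - 8)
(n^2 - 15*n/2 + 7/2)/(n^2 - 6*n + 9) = (2*n^2 - 15*n + 7)/(2*(n^2 - 6*n + 9))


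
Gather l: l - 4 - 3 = l - 7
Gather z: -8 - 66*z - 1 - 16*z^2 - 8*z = -16*z^2 - 74*z - 9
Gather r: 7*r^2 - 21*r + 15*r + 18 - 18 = 7*r^2 - 6*r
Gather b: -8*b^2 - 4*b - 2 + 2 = -8*b^2 - 4*b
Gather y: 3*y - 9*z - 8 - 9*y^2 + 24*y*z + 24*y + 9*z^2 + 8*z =-9*y^2 + y*(24*z + 27) + 9*z^2 - z - 8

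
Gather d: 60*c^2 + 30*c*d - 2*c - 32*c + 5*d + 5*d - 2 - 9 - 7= 60*c^2 - 34*c + d*(30*c + 10) - 18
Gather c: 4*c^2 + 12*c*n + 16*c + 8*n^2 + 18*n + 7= 4*c^2 + c*(12*n + 16) + 8*n^2 + 18*n + 7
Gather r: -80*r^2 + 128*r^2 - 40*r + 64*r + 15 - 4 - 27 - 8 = 48*r^2 + 24*r - 24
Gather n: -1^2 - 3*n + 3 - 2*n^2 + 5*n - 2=-2*n^2 + 2*n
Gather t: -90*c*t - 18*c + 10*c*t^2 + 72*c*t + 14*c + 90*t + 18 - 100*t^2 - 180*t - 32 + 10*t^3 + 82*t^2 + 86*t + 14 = -4*c + 10*t^3 + t^2*(10*c - 18) + t*(-18*c - 4)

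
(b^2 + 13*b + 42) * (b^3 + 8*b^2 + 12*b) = b^5 + 21*b^4 + 158*b^3 + 492*b^2 + 504*b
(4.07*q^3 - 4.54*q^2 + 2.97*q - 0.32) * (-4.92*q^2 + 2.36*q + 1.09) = -20.0244*q^5 + 31.942*q^4 - 20.8905*q^3 + 3.635*q^2 + 2.4821*q - 0.3488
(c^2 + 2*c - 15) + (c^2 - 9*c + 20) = 2*c^2 - 7*c + 5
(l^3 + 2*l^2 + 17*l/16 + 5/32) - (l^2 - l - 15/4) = l^3 + l^2 + 33*l/16 + 125/32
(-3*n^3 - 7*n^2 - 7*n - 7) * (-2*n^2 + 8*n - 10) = 6*n^5 - 10*n^4 - 12*n^3 + 28*n^2 + 14*n + 70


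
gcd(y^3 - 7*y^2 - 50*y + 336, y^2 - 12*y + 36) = y - 6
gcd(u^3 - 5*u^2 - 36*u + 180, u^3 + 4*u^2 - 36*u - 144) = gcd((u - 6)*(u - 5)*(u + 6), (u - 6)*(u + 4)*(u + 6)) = u^2 - 36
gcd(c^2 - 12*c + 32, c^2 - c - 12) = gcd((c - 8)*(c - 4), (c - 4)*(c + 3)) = c - 4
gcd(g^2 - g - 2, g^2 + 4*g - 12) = g - 2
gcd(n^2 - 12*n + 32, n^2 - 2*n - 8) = n - 4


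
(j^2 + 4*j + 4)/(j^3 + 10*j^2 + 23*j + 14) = (j + 2)/(j^2 + 8*j + 7)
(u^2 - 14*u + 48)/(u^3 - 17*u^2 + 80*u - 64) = (u - 6)/(u^2 - 9*u + 8)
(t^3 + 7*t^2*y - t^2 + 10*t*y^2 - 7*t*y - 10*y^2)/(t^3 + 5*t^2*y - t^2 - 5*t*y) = (t + 2*y)/t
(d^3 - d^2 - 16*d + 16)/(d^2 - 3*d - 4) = (d^2 + 3*d - 4)/(d + 1)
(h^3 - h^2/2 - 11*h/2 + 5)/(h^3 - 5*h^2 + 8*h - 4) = (h + 5/2)/(h - 2)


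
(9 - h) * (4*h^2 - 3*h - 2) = -4*h^3 + 39*h^2 - 25*h - 18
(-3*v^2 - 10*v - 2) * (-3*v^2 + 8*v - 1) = 9*v^4 + 6*v^3 - 71*v^2 - 6*v + 2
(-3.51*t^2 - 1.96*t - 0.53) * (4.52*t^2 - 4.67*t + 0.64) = -15.8652*t^4 + 7.5325*t^3 + 4.5112*t^2 + 1.2207*t - 0.3392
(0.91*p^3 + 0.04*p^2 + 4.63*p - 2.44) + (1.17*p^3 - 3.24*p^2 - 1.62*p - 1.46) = 2.08*p^3 - 3.2*p^2 + 3.01*p - 3.9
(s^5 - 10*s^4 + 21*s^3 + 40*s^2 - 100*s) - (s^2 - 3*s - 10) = s^5 - 10*s^4 + 21*s^3 + 39*s^2 - 97*s + 10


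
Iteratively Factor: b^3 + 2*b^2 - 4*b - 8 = (b - 2)*(b^2 + 4*b + 4) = (b - 2)*(b + 2)*(b + 2)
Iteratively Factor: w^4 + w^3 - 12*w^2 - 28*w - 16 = (w + 1)*(w^3 - 12*w - 16) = (w + 1)*(w + 2)*(w^2 - 2*w - 8) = (w - 4)*(w + 1)*(w + 2)*(w + 2)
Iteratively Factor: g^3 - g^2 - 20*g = (g - 5)*(g^2 + 4*g) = g*(g - 5)*(g + 4)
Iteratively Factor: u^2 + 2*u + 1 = (u + 1)*(u + 1)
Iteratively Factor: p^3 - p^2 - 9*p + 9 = (p + 3)*(p^2 - 4*p + 3) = (p - 1)*(p + 3)*(p - 3)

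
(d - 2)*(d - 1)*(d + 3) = d^3 - 7*d + 6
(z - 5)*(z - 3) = z^2 - 8*z + 15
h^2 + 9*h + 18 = (h + 3)*(h + 6)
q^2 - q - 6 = (q - 3)*(q + 2)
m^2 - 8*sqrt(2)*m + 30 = (m - 5*sqrt(2))*(m - 3*sqrt(2))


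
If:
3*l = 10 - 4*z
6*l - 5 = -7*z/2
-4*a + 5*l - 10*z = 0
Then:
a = -175/18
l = -10/9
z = 10/3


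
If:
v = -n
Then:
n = -v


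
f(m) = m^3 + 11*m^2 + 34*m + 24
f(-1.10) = -1.42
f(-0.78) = 3.70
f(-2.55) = -7.75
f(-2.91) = -6.43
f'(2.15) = 95.17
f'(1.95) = 88.31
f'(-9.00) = 79.00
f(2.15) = 157.89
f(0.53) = 45.26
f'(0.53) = 46.50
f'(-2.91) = -4.62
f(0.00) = 24.00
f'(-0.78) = 18.67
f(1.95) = 139.54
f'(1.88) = 85.96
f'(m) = 3*m^2 + 22*m + 34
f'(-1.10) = 13.43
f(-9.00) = -120.00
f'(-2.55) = -2.59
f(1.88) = 133.44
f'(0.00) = 34.00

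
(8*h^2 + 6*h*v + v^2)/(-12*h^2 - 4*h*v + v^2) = (4*h + v)/(-6*h + v)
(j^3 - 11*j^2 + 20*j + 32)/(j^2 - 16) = (j^2 - 7*j - 8)/(j + 4)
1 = 1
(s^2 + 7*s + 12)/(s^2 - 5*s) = (s^2 + 7*s + 12)/(s*(s - 5))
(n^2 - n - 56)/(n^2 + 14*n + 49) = (n - 8)/(n + 7)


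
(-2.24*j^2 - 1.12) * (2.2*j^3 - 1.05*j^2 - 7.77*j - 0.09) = -4.928*j^5 + 2.352*j^4 + 14.9408*j^3 + 1.3776*j^2 + 8.7024*j + 0.1008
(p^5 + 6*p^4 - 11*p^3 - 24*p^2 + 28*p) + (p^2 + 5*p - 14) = p^5 + 6*p^4 - 11*p^3 - 23*p^2 + 33*p - 14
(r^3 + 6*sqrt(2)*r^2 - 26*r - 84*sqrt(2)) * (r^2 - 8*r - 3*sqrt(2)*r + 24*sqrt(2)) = r^5 - 8*r^4 + 3*sqrt(2)*r^4 - 62*r^3 - 24*sqrt(2)*r^3 - 6*sqrt(2)*r^2 + 496*r^2 + 48*sqrt(2)*r + 504*r - 4032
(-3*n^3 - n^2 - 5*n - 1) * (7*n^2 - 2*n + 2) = -21*n^5 - n^4 - 39*n^3 + n^2 - 8*n - 2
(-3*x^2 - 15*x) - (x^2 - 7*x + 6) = -4*x^2 - 8*x - 6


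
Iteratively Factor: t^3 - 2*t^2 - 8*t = (t)*(t^2 - 2*t - 8) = t*(t - 4)*(t + 2)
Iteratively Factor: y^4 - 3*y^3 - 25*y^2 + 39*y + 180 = (y - 5)*(y^3 + 2*y^2 - 15*y - 36) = (y - 5)*(y + 3)*(y^2 - y - 12) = (y - 5)*(y + 3)^2*(y - 4)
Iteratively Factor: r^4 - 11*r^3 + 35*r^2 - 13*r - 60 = (r - 3)*(r^3 - 8*r^2 + 11*r + 20) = (r - 4)*(r - 3)*(r^2 - 4*r - 5) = (r - 5)*(r - 4)*(r - 3)*(r + 1)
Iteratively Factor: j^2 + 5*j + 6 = (j + 2)*(j + 3)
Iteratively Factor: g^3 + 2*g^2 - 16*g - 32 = (g - 4)*(g^2 + 6*g + 8) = (g - 4)*(g + 4)*(g + 2)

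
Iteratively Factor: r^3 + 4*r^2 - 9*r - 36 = (r + 4)*(r^2 - 9) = (r + 3)*(r + 4)*(r - 3)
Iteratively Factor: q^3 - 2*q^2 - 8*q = (q)*(q^2 - 2*q - 8) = q*(q + 2)*(q - 4)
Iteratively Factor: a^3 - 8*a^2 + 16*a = (a)*(a^2 - 8*a + 16) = a*(a - 4)*(a - 4)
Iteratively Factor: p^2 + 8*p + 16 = (p + 4)*(p + 4)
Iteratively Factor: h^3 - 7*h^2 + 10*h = (h - 2)*(h^2 - 5*h) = (h - 5)*(h - 2)*(h)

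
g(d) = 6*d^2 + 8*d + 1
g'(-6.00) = -64.00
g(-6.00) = 169.00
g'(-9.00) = -100.00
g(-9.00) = 415.00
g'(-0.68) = -0.16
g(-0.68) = -1.67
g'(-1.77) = -13.24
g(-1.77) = 5.64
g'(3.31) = 47.72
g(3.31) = 93.22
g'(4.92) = 67.04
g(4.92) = 185.60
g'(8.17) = 106.04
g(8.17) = 466.85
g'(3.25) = 47.00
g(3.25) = 90.38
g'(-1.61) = -11.32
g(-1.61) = 3.67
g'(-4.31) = -43.72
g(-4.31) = 77.98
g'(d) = 12*d + 8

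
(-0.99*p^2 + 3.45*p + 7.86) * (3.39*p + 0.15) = -3.3561*p^3 + 11.547*p^2 + 27.1629*p + 1.179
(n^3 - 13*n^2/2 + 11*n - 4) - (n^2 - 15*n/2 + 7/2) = n^3 - 15*n^2/2 + 37*n/2 - 15/2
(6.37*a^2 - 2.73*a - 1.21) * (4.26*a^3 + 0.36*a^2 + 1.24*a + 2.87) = 27.1362*a^5 - 9.3366*a^4 + 1.7614*a^3 + 14.4611*a^2 - 9.3355*a - 3.4727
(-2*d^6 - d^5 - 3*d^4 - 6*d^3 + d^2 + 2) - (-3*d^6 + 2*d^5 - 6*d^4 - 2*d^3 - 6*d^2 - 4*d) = d^6 - 3*d^5 + 3*d^4 - 4*d^3 + 7*d^2 + 4*d + 2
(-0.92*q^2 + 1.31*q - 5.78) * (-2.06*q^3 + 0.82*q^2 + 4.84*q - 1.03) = 1.8952*q^5 - 3.453*q^4 + 8.5282*q^3 + 2.5484*q^2 - 29.3245*q + 5.9534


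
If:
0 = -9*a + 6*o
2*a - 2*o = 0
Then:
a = 0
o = 0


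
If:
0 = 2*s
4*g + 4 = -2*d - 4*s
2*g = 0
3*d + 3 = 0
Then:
No Solution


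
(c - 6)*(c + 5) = c^2 - c - 30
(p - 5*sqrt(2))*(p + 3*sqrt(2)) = p^2 - 2*sqrt(2)*p - 30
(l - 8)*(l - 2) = l^2 - 10*l + 16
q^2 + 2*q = q*(q + 2)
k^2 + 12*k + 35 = (k + 5)*(k + 7)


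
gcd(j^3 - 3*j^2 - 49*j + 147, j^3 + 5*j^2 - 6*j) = 1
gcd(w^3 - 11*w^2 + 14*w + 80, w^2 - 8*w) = w - 8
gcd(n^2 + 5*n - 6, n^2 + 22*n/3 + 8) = n + 6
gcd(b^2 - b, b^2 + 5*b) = b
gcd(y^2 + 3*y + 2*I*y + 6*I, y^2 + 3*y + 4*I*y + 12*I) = y + 3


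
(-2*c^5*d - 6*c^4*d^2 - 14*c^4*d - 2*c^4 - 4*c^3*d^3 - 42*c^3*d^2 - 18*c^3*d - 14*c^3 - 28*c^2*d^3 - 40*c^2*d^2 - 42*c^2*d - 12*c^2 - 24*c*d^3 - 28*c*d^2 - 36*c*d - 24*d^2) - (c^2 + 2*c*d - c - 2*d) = -2*c^5*d - 6*c^4*d^2 - 14*c^4*d - 2*c^4 - 4*c^3*d^3 - 42*c^3*d^2 - 18*c^3*d - 14*c^3 - 28*c^2*d^3 - 40*c^2*d^2 - 42*c^2*d - 13*c^2 - 24*c*d^3 - 28*c*d^2 - 38*c*d + c - 24*d^2 + 2*d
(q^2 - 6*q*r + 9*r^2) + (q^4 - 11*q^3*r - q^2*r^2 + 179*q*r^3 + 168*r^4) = q^4 - 11*q^3*r - q^2*r^2 + q^2 + 179*q*r^3 - 6*q*r + 168*r^4 + 9*r^2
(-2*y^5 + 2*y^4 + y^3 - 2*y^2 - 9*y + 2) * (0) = 0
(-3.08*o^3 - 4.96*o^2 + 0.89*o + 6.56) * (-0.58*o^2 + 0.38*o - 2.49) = 1.7864*o^5 + 1.7064*o^4 + 5.2682*o^3 + 8.8838*o^2 + 0.2767*o - 16.3344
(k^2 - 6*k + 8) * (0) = 0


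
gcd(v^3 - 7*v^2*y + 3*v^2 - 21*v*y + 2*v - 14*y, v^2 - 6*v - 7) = v + 1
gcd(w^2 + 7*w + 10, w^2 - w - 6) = w + 2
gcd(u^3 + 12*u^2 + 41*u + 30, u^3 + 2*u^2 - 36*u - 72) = u + 6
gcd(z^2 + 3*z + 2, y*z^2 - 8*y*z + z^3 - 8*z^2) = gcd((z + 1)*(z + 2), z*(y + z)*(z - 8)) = 1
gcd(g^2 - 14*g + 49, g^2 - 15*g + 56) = g - 7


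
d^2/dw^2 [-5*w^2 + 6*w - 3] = -10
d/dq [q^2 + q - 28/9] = 2*q + 1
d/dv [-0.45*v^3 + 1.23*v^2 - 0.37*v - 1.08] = -1.35*v^2 + 2.46*v - 0.37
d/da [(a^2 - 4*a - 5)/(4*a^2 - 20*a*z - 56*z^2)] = (2*(2 - a)*(-a^2 + 5*a*z + 14*z^2) + (2*a - 5*z)*(-a^2 + 4*a + 5))/(4*(-a^2 + 5*a*z + 14*z^2)^2)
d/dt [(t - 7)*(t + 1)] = 2*t - 6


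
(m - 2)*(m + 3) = m^2 + m - 6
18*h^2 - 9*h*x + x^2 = (-6*h + x)*(-3*h + x)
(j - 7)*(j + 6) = j^2 - j - 42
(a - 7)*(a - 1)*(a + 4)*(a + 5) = a^4 + a^3 - 45*a^2 - 97*a + 140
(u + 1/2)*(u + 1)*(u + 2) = u^3 + 7*u^2/2 + 7*u/2 + 1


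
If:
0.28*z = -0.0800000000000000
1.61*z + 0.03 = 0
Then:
No Solution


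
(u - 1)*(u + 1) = u^2 - 1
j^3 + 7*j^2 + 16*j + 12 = (j + 2)^2*(j + 3)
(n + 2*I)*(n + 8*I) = n^2 + 10*I*n - 16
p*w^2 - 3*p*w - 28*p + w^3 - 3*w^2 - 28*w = (p + w)*(w - 7)*(w + 4)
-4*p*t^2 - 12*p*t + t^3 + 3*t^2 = t*(-4*p + t)*(t + 3)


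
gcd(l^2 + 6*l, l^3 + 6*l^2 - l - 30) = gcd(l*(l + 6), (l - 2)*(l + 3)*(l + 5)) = 1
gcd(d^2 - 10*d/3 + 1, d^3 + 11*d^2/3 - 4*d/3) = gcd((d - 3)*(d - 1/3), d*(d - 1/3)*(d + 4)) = d - 1/3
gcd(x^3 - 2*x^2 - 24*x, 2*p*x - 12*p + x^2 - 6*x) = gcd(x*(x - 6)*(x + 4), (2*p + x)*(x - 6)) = x - 6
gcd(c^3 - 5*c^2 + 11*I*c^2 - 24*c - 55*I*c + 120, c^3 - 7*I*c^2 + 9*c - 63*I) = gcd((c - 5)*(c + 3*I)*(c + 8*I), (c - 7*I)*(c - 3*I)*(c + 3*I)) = c + 3*I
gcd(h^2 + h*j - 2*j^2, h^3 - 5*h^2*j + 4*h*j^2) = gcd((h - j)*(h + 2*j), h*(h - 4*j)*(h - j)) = h - j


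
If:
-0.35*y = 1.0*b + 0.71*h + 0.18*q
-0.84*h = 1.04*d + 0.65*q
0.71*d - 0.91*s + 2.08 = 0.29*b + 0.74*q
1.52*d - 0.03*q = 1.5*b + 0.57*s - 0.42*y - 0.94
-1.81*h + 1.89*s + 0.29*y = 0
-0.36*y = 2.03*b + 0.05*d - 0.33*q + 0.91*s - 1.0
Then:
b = -5.82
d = -2.45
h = 11.03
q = -10.34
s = 10.64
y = -0.45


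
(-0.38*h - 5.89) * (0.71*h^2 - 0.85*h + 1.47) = -0.2698*h^3 - 3.8589*h^2 + 4.4479*h - 8.6583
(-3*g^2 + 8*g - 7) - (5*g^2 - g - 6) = -8*g^2 + 9*g - 1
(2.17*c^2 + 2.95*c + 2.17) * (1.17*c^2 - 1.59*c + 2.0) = 2.5389*c^4 + 0.00119999999999987*c^3 + 2.1884*c^2 + 2.4497*c + 4.34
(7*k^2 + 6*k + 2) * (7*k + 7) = 49*k^3 + 91*k^2 + 56*k + 14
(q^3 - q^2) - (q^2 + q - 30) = q^3 - 2*q^2 - q + 30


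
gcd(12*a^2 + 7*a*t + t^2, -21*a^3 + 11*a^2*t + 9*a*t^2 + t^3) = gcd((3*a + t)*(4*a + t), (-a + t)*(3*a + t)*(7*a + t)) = 3*a + t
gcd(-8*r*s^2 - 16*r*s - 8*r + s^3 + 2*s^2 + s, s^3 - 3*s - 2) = s^2 + 2*s + 1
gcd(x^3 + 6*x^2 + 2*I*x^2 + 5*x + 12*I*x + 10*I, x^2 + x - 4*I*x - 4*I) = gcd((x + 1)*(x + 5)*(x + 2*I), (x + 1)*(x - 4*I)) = x + 1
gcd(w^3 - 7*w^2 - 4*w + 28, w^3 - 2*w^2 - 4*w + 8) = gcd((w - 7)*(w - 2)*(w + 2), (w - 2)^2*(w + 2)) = w^2 - 4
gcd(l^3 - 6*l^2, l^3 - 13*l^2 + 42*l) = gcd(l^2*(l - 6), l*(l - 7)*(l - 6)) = l^2 - 6*l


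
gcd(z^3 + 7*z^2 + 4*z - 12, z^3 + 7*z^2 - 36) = z + 6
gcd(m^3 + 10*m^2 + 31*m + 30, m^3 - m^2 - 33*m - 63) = m + 3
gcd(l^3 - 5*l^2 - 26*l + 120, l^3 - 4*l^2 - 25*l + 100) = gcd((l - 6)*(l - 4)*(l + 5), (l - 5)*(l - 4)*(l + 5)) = l^2 + l - 20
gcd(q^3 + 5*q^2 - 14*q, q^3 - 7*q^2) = q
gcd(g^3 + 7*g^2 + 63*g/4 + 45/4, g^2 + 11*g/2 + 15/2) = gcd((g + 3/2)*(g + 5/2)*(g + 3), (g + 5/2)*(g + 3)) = g^2 + 11*g/2 + 15/2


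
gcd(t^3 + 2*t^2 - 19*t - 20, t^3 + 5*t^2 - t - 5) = t^2 + 6*t + 5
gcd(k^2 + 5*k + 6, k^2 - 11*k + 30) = 1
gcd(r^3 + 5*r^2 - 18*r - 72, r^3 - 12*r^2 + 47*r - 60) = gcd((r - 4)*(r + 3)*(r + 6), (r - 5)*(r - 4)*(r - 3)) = r - 4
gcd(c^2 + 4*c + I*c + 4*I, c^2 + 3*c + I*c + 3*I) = c + I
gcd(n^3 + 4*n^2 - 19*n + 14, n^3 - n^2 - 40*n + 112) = n + 7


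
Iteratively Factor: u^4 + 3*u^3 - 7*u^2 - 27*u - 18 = (u - 3)*(u^3 + 6*u^2 + 11*u + 6) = (u - 3)*(u + 3)*(u^2 + 3*u + 2) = (u - 3)*(u + 2)*(u + 3)*(u + 1)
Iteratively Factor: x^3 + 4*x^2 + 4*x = (x + 2)*(x^2 + 2*x) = (x + 2)^2*(x)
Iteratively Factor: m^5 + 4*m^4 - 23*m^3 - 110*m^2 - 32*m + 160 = (m + 4)*(m^4 - 23*m^2 - 18*m + 40) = (m + 4)^2*(m^3 - 4*m^2 - 7*m + 10) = (m - 1)*(m + 4)^2*(m^2 - 3*m - 10) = (m - 5)*(m - 1)*(m + 4)^2*(m + 2)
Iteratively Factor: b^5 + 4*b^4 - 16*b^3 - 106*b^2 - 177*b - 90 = (b + 1)*(b^4 + 3*b^3 - 19*b^2 - 87*b - 90) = (b + 1)*(b + 3)*(b^3 - 19*b - 30) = (b + 1)*(b + 3)^2*(b^2 - 3*b - 10) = (b - 5)*(b + 1)*(b + 3)^2*(b + 2)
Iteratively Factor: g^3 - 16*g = (g)*(g^2 - 16) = g*(g + 4)*(g - 4)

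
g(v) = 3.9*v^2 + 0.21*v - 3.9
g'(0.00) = 0.21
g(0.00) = -3.90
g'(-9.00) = -69.99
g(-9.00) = 310.11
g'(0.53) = 4.34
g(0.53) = -2.69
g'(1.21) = 9.65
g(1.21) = 2.06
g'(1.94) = 15.34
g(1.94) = 11.19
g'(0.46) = 3.80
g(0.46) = -2.98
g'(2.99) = 23.53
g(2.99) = 31.59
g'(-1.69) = -12.97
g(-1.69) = 6.88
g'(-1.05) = -7.98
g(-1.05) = 0.18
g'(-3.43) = -26.54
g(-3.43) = 41.26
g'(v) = 7.8*v + 0.21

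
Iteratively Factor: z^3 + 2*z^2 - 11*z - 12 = (z - 3)*(z^2 + 5*z + 4) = (z - 3)*(z + 1)*(z + 4)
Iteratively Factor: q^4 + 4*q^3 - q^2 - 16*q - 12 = (q + 2)*(q^3 + 2*q^2 - 5*q - 6) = (q + 2)*(q + 3)*(q^2 - q - 2) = (q + 1)*(q + 2)*(q + 3)*(q - 2)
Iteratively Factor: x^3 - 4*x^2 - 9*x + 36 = (x - 3)*(x^2 - x - 12) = (x - 4)*(x - 3)*(x + 3)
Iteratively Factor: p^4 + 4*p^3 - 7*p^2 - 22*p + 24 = (p + 3)*(p^3 + p^2 - 10*p + 8) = (p - 2)*(p + 3)*(p^2 + 3*p - 4) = (p - 2)*(p + 3)*(p + 4)*(p - 1)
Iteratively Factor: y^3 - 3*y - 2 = (y - 2)*(y^2 + 2*y + 1) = (y - 2)*(y + 1)*(y + 1)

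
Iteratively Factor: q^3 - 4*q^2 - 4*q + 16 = (q - 2)*(q^2 - 2*q - 8) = (q - 2)*(q + 2)*(q - 4)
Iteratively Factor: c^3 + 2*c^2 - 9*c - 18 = (c + 2)*(c^2 - 9) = (c - 3)*(c + 2)*(c + 3)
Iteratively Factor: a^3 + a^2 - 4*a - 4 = (a + 1)*(a^2 - 4) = (a + 1)*(a + 2)*(a - 2)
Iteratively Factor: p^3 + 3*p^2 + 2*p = (p + 1)*(p^2 + 2*p) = (p + 1)*(p + 2)*(p)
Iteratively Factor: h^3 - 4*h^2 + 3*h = (h)*(h^2 - 4*h + 3) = h*(h - 1)*(h - 3)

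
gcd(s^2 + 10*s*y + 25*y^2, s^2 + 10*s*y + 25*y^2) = s^2 + 10*s*y + 25*y^2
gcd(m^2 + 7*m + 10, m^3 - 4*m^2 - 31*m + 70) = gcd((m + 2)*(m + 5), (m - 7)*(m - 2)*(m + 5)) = m + 5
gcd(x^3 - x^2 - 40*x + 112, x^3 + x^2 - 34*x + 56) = x^2 + 3*x - 28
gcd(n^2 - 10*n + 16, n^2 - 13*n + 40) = n - 8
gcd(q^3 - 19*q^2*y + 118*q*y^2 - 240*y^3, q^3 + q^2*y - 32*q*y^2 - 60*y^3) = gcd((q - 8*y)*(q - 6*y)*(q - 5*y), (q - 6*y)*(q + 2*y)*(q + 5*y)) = -q + 6*y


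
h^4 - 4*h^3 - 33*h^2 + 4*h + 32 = (h - 8)*(h - 1)*(h + 1)*(h + 4)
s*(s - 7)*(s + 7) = s^3 - 49*s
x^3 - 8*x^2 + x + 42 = (x - 7)*(x - 3)*(x + 2)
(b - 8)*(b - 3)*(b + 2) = b^3 - 9*b^2 + 2*b + 48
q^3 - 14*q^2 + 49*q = q*(q - 7)^2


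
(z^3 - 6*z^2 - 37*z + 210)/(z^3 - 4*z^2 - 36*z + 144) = (z^2 - 12*z + 35)/(z^2 - 10*z + 24)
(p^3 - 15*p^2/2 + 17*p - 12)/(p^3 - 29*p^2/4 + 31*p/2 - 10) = 2*(2*p - 3)/(4*p - 5)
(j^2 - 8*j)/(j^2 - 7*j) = (j - 8)/(j - 7)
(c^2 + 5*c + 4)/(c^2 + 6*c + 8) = (c + 1)/(c + 2)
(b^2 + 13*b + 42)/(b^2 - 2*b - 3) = (b^2 + 13*b + 42)/(b^2 - 2*b - 3)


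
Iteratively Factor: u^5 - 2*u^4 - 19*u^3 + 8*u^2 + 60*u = (u)*(u^4 - 2*u^3 - 19*u^2 + 8*u + 60) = u*(u + 2)*(u^3 - 4*u^2 - 11*u + 30) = u*(u - 2)*(u + 2)*(u^2 - 2*u - 15) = u*(u - 5)*(u - 2)*(u + 2)*(u + 3)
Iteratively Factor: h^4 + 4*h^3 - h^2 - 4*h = (h + 4)*(h^3 - h) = (h - 1)*(h + 4)*(h^2 + h) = (h - 1)*(h + 1)*(h + 4)*(h)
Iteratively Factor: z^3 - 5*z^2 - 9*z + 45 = (z - 5)*(z^2 - 9) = (z - 5)*(z - 3)*(z + 3)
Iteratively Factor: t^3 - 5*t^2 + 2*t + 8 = (t + 1)*(t^2 - 6*t + 8) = (t - 4)*(t + 1)*(t - 2)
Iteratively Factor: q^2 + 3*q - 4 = (q + 4)*(q - 1)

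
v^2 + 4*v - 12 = (v - 2)*(v + 6)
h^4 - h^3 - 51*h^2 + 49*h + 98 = (h - 7)*(h - 2)*(h + 1)*(h + 7)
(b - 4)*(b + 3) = b^2 - b - 12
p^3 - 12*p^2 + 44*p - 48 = (p - 6)*(p - 4)*(p - 2)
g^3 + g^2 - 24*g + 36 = (g - 3)*(g - 2)*(g + 6)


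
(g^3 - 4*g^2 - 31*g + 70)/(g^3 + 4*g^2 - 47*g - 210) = (g - 2)/(g + 6)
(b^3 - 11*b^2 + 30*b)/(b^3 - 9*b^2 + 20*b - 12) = b*(b - 5)/(b^2 - 3*b + 2)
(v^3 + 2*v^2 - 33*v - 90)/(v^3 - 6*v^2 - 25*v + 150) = (v + 3)/(v - 5)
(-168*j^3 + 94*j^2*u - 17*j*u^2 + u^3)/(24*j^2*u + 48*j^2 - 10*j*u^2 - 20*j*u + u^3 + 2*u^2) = (-7*j + u)/(u + 2)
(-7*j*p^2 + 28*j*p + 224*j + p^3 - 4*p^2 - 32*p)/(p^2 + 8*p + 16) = (-7*j*p + 56*j + p^2 - 8*p)/(p + 4)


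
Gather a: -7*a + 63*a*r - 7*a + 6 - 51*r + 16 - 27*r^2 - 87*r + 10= a*(63*r - 14) - 27*r^2 - 138*r + 32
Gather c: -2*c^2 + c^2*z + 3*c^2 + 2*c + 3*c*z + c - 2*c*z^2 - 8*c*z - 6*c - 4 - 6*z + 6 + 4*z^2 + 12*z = c^2*(z + 1) + c*(-2*z^2 - 5*z - 3) + 4*z^2 + 6*z + 2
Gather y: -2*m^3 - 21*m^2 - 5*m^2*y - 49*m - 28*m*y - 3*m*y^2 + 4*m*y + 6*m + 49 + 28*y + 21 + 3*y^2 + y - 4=-2*m^3 - 21*m^2 - 43*m + y^2*(3 - 3*m) + y*(-5*m^2 - 24*m + 29) + 66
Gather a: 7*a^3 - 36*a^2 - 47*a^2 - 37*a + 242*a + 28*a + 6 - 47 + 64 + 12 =7*a^3 - 83*a^2 + 233*a + 35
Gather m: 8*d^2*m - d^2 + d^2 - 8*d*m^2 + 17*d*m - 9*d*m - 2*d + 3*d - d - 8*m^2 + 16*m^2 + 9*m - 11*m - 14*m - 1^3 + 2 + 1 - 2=m^2*(8 - 8*d) + m*(8*d^2 + 8*d - 16)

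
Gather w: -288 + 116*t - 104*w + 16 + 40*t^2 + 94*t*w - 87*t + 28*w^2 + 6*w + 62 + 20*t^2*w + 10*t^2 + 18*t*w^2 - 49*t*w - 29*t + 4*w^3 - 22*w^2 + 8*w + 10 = 50*t^2 + 4*w^3 + w^2*(18*t + 6) + w*(20*t^2 + 45*t - 90) - 200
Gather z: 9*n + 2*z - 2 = 9*n + 2*z - 2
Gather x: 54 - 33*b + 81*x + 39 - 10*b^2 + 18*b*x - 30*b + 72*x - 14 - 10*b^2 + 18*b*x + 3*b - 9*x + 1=-20*b^2 - 60*b + x*(36*b + 144) + 80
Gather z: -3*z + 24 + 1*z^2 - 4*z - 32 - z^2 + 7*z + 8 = 0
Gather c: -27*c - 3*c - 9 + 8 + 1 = -30*c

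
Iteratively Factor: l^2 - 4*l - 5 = (l - 5)*(l + 1)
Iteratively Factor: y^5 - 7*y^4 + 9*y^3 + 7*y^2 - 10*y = (y - 1)*(y^4 - 6*y^3 + 3*y^2 + 10*y) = y*(y - 1)*(y^3 - 6*y^2 + 3*y + 10) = y*(y - 1)*(y + 1)*(y^2 - 7*y + 10) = y*(y - 2)*(y - 1)*(y + 1)*(y - 5)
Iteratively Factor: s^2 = (s)*(s)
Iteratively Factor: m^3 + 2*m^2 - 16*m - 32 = (m + 2)*(m^2 - 16) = (m - 4)*(m + 2)*(m + 4)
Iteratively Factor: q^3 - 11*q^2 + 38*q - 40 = (q - 5)*(q^2 - 6*q + 8) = (q - 5)*(q - 4)*(q - 2)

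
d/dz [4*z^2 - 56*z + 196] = 8*z - 56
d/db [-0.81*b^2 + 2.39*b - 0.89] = 2.39 - 1.62*b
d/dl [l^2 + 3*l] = 2*l + 3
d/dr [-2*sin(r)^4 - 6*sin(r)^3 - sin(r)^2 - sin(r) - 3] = (-8*sin(r) + 2*sin(3*r) + 9*cos(2*r) - 10)*cos(r)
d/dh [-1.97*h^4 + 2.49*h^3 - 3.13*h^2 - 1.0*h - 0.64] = -7.88*h^3 + 7.47*h^2 - 6.26*h - 1.0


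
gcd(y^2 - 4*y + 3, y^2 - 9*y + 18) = y - 3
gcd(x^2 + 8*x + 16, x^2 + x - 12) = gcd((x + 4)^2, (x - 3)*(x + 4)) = x + 4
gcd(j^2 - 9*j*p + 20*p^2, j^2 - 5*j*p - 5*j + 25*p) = -j + 5*p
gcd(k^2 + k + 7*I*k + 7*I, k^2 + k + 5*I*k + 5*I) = k + 1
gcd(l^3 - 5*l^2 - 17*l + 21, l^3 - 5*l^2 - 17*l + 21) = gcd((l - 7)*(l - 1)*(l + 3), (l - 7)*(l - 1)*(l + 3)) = l^3 - 5*l^2 - 17*l + 21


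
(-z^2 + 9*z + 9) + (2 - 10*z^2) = -11*z^2 + 9*z + 11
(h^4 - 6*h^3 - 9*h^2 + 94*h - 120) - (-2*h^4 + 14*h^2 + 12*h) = 3*h^4 - 6*h^3 - 23*h^2 + 82*h - 120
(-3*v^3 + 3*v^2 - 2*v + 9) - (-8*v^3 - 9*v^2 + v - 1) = 5*v^3 + 12*v^2 - 3*v + 10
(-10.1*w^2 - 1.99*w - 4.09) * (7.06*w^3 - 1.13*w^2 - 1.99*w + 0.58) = -71.306*w^5 - 2.6364*w^4 - 6.5277*w^3 + 2.7238*w^2 + 6.9849*w - 2.3722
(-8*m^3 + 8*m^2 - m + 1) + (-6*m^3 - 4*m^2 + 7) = -14*m^3 + 4*m^2 - m + 8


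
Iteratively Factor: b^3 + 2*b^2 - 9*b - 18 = (b + 3)*(b^2 - b - 6) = (b - 3)*(b + 3)*(b + 2)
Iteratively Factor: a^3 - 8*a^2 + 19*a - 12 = (a - 1)*(a^2 - 7*a + 12) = (a - 4)*(a - 1)*(a - 3)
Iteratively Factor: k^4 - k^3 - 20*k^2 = (k)*(k^3 - k^2 - 20*k) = k*(k - 5)*(k^2 + 4*k) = k^2*(k - 5)*(k + 4)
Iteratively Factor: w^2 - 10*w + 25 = (w - 5)*(w - 5)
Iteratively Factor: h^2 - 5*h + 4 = (h - 4)*(h - 1)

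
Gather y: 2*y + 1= 2*y + 1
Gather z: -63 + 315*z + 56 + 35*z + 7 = 350*z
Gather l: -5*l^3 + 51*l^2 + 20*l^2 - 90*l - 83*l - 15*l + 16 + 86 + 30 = -5*l^3 + 71*l^2 - 188*l + 132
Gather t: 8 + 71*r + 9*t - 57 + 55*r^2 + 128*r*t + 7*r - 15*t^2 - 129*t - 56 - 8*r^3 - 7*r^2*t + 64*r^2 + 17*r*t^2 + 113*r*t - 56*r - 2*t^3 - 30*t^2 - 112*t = -8*r^3 + 119*r^2 + 22*r - 2*t^3 + t^2*(17*r - 45) + t*(-7*r^2 + 241*r - 232) - 105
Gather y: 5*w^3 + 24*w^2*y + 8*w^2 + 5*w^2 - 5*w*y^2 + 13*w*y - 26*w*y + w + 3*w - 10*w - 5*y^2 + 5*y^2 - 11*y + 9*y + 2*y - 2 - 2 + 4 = 5*w^3 + 13*w^2 - 5*w*y^2 - 6*w + y*(24*w^2 - 13*w)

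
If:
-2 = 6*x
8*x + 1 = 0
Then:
No Solution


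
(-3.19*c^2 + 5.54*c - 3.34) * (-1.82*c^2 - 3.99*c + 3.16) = 5.8058*c^4 + 2.6453*c^3 - 26.1062*c^2 + 30.833*c - 10.5544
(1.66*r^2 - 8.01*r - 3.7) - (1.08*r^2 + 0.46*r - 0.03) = 0.58*r^2 - 8.47*r - 3.67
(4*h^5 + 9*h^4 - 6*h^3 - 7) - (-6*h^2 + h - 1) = 4*h^5 + 9*h^4 - 6*h^3 + 6*h^2 - h - 6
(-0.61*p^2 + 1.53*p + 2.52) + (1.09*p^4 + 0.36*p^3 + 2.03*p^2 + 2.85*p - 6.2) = 1.09*p^4 + 0.36*p^3 + 1.42*p^2 + 4.38*p - 3.68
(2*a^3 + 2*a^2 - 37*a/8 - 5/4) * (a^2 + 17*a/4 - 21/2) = 2*a^5 + 21*a^4/2 - 137*a^3/8 - 1341*a^2/32 + 173*a/4 + 105/8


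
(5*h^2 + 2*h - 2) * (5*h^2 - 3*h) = 25*h^4 - 5*h^3 - 16*h^2 + 6*h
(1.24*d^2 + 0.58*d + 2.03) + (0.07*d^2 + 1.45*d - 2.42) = 1.31*d^2 + 2.03*d - 0.39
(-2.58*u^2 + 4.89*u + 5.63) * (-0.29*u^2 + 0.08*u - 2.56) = 0.7482*u^4 - 1.6245*u^3 + 5.3633*u^2 - 12.068*u - 14.4128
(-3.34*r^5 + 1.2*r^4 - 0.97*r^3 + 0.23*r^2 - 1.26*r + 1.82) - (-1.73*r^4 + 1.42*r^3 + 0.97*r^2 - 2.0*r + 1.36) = -3.34*r^5 + 2.93*r^4 - 2.39*r^3 - 0.74*r^2 + 0.74*r + 0.46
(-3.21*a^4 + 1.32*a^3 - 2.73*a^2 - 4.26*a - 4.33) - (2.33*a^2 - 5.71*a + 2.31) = -3.21*a^4 + 1.32*a^3 - 5.06*a^2 + 1.45*a - 6.64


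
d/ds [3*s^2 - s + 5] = 6*s - 1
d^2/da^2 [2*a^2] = 4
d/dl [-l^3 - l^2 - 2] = l*(-3*l - 2)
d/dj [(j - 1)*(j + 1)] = 2*j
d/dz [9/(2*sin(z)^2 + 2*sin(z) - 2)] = -9*(2*sin(z) + 1)*cos(z)/(2*(sin(z) - cos(z)^2)^2)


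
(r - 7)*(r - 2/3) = r^2 - 23*r/3 + 14/3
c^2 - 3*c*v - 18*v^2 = (c - 6*v)*(c + 3*v)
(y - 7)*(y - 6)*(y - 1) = y^3 - 14*y^2 + 55*y - 42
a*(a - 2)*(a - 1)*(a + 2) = a^4 - a^3 - 4*a^2 + 4*a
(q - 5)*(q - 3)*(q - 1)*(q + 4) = q^4 - 5*q^3 - 13*q^2 + 77*q - 60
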